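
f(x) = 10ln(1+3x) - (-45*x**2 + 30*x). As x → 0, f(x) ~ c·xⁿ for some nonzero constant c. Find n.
3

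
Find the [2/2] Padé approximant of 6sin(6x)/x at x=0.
(36 - 756*x**2/5)/(9*x**2/5 + 1)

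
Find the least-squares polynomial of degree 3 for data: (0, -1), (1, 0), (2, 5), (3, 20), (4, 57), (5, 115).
-52/63 + (68/189)x + (-37/36)x² + (121/108)x³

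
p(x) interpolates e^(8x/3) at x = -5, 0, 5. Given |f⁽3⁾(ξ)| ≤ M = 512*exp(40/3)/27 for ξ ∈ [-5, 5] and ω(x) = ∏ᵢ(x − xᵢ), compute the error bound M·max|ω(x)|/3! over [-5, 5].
64000*sqrt(3)*exp(40/3)/729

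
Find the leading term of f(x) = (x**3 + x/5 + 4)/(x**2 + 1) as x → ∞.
x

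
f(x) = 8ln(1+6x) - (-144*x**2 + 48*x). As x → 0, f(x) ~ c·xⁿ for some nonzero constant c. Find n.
3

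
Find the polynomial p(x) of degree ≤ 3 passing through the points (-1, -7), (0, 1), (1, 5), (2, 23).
3*x**3 - 2*x**2 + 3*x + 1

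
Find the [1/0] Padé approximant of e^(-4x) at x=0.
1 - 4*x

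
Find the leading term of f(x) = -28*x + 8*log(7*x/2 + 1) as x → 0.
-49*x**2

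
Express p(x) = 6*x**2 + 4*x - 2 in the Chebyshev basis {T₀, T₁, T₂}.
T₀ + (4)T₁ + (3)T₂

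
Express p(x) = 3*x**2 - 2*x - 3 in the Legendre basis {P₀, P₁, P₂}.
(-2)P₀ + (-2)P₁ + (2)P₂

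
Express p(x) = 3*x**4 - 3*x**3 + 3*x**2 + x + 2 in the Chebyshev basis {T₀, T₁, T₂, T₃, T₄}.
(37/8)T₀ + (-5/4)T₁ + (3)T₂ + (-3/4)T₃ + (3/8)T₄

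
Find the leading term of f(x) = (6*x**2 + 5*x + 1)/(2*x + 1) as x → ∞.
3*x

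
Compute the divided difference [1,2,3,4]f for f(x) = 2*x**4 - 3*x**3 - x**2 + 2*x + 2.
17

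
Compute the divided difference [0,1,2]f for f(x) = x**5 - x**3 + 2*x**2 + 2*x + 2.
14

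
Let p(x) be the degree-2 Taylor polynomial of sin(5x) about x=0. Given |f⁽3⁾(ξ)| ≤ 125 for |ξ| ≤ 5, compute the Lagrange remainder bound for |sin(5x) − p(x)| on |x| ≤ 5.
15625/6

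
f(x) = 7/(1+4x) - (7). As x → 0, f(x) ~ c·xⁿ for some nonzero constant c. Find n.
1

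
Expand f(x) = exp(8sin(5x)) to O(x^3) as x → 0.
1 + 40*x + 800*x**2 + O(x**3)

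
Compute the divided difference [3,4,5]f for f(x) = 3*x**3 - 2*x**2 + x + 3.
34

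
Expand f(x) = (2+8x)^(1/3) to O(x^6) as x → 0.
2**(1/3) + 4*2**(1/3)*x/3 - 16*2**(1/3)*x**2/9 + 320*2**(1/3)*x**3/81 - 2560*2**(1/3)*x**4/243 + 22528*2**(1/3)*x**5/729 + O(x**6)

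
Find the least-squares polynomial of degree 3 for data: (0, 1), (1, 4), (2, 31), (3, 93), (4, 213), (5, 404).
53/63 + (-250/189)x + (146/63)x² + (76/27)x³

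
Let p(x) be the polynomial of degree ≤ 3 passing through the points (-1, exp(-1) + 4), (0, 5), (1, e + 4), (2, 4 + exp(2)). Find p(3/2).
(1 + e*(5*exp(2) + 15*e + 59))*exp(-1)/16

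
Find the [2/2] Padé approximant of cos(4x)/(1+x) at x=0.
(-136*x**2/21 - 4*x/21 + 1)/(4*x**2/3 + 17*x/21 + 1)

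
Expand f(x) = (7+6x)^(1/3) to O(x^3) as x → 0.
7**(1/3) + 2*7**(1/3)*x/7 - 4*7**(1/3)*x**2/49 + O(x**3)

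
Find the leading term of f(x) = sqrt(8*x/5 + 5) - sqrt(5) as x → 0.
4*sqrt(5)*x/25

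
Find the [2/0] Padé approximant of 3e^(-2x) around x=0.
6*x**2 - 6*x + 3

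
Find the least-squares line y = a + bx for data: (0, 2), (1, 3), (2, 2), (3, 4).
a = 2, b = 1/2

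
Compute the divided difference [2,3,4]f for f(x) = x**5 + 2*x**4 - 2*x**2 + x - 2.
393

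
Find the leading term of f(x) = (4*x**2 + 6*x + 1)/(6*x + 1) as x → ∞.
2*x/3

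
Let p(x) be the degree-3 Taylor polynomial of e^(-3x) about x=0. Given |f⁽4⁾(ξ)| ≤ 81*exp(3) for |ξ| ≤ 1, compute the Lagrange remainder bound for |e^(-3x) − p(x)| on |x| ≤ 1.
27*exp(3)/8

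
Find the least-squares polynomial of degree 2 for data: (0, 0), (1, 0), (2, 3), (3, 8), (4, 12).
-13/35 + (12/35)x + (5/7)x²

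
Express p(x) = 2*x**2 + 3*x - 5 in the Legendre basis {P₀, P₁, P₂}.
(-13/3)P₀ + (3)P₁ + (4/3)P₂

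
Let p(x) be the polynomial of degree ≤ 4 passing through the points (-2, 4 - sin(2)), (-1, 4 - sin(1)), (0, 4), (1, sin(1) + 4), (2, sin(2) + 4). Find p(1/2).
-sin(2)/16 + 5*sin(1)/8 + 4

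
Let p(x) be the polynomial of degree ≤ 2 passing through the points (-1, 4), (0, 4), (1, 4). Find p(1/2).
4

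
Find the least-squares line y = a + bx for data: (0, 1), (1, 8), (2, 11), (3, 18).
a = 7/5, b = 27/5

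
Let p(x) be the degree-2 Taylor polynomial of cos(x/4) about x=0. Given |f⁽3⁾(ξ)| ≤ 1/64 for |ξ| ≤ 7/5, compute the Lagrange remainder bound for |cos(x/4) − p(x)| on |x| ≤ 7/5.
343/48000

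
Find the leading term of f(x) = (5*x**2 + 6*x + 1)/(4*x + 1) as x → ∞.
5*x/4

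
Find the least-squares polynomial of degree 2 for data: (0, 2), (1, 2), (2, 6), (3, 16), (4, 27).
9/5 + (-8/5)x + (2)x²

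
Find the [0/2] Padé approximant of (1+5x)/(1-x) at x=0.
1/(30*x**2 - 6*x + 1)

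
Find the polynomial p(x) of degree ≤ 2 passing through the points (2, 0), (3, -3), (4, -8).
-x**2 + 2*x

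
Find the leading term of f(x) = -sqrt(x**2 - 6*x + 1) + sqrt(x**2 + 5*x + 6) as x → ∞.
11/2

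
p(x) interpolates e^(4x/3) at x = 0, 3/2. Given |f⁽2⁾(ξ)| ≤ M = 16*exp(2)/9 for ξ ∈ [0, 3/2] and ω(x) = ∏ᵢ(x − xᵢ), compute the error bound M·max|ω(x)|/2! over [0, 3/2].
exp(2)/2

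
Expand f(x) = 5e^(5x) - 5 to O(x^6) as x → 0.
25*x + 125*x**2/2 + 625*x**3/6 + 3125*x**4/24 + 3125*x**5/24 + O(x**6)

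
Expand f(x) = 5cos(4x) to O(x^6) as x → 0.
5 - 40*x**2 + 160*x**4/3 + O(x**6)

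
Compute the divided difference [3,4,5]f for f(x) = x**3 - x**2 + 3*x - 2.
11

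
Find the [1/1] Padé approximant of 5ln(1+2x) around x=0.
10*x/(x + 1)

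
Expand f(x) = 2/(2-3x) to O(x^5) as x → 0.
1 + 3*x/2 + 9*x**2/4 + 27*x**3/8 + 81*x**4/16 + O(x**5)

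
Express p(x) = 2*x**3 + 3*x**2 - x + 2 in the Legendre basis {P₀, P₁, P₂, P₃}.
(3)P₀ + (1/5)P₁ + (2)P₂ + (4/5)P₃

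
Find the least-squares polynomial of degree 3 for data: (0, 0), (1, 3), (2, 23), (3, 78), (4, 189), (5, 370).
13/126 + (11/756)x + (-97/252)x² + (82/27)x³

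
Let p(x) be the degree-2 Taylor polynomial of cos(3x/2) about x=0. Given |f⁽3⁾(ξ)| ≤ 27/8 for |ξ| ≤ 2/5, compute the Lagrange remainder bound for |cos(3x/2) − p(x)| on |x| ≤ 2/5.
9/250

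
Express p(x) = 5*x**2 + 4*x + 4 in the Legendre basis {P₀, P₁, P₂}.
(17/3)P₀ + (4)P₁ + (10/3)P₂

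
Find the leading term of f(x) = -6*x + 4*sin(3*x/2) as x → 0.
-9*x**3/4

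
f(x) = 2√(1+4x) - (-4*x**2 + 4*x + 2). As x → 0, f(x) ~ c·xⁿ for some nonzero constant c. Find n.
3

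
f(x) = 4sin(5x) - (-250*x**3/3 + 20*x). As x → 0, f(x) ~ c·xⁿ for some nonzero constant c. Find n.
5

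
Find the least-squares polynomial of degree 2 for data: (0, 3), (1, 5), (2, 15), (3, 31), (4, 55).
103/35 + (-9/7)x + (25/7)x²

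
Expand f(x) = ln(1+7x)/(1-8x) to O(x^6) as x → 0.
7*x + 63*x**2/2 + 1099*x**3/3 + 27965*x**4/12 + 330071*x**5/15 + O(x**6)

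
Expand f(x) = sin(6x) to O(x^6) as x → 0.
6*x - 36*x**3 + 324*x**5/5 + O(x**6)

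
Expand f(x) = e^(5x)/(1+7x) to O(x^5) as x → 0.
1 - 2*x + 53*x**2/2 - 494*x**3/3 + 28289*x**4/24 + O(x**5)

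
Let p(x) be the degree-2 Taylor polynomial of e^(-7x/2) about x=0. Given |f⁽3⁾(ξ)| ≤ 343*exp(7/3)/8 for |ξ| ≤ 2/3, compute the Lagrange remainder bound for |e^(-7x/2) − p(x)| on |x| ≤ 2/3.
343*exp(7/3)/162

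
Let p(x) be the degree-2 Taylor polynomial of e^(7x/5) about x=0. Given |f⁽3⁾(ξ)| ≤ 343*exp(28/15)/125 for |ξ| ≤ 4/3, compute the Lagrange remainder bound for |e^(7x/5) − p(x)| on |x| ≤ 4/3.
10976*exp(28/15)/10125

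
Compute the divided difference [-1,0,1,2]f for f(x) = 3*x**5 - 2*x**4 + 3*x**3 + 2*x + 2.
14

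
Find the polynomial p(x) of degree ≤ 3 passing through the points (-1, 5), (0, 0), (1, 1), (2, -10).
-3*x**3 + 3*x**2 + x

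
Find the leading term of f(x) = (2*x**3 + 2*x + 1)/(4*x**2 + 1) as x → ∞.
x/2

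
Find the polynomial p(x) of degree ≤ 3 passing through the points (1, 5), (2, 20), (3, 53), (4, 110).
x**3 + 3*x**2 - x + 2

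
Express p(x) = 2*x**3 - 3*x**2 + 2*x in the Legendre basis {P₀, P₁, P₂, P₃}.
-P₀ + (16/5)P₁ + (-2)P₂ + (4/5)P₃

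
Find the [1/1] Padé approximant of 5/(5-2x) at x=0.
1/(1 - 2*x/5)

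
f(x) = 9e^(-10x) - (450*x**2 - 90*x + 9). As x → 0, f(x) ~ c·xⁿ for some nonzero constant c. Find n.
3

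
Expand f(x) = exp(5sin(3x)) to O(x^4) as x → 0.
1 + 15*x + 225*x**2/2 + 540*x**3 + O(x**4)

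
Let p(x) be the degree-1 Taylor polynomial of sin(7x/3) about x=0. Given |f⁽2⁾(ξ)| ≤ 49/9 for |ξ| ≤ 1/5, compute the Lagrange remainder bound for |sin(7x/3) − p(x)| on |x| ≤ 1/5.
49/450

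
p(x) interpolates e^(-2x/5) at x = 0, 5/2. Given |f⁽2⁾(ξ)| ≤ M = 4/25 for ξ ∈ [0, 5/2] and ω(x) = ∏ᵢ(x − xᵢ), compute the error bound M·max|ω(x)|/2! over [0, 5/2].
1/8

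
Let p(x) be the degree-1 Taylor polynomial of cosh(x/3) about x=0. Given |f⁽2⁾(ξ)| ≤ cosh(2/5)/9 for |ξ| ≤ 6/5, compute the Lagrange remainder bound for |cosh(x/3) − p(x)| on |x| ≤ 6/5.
2*cosh(2/5)/25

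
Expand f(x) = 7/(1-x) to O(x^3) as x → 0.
7 + 7*x + 7*x**2 + O(x**3)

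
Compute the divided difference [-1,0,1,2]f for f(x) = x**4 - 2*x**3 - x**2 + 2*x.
0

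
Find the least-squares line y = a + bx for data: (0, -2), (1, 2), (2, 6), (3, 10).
a = -2, b = 4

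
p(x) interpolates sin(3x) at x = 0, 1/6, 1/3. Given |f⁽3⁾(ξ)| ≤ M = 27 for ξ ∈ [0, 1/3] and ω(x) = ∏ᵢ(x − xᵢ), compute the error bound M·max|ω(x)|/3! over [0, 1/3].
sqrt(3)/216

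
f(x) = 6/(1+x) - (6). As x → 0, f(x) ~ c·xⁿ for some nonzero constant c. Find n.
1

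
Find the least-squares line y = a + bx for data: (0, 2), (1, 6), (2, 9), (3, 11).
a = 5/2, b = 3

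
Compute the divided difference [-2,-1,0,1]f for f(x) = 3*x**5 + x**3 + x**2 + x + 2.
16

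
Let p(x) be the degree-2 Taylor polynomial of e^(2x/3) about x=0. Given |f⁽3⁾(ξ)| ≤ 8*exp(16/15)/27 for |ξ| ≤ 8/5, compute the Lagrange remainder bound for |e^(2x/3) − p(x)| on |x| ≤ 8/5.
2048*exp(16/15)/10125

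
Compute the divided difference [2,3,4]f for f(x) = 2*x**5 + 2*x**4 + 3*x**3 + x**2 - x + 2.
708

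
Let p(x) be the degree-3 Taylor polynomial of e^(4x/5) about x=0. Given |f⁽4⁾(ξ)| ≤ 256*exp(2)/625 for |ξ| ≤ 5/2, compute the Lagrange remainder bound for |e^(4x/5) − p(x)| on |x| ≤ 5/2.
2*exp(2)/3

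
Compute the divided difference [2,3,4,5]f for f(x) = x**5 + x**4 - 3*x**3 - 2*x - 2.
136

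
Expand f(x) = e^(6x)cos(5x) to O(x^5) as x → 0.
1 + 6*x + 11*x**2/2 - 39*x**3 - 3479*x**4/24 + O(x**5)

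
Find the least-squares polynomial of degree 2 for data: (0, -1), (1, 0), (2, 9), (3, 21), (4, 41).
-8/7 + (-17/14)x + (41/14)x²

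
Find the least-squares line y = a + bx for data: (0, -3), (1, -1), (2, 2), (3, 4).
a = -31/10, b = 12/5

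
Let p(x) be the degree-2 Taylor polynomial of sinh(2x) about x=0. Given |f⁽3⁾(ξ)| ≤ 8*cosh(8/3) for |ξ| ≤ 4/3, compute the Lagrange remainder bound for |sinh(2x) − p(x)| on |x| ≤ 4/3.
256*cosh(8/3)/81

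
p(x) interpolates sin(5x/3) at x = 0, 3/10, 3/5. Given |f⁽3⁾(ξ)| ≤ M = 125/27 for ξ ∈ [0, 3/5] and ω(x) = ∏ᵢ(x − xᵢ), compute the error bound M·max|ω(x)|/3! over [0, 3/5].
sqrt(3)/216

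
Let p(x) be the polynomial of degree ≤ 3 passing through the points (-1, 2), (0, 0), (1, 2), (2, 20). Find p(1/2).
-1/4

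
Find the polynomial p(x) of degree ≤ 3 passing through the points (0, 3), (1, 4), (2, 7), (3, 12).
x**2 + 3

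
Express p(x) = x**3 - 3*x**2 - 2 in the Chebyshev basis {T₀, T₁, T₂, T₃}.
(-7/2)T₀ + (3/4)T₁ + (-3/2)T₂ + (1/4)T₃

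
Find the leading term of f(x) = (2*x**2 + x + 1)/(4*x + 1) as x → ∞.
x/2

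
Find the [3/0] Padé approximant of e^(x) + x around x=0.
x**3/6 + x**2/2 + 2*x + 1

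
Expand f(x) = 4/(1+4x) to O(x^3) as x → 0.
4 - 16*x + 64*x**2 + O(x**3)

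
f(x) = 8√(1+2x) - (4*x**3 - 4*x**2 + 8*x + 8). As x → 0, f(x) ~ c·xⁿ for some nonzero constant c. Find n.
4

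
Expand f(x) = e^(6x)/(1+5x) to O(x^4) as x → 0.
1 + x + 13*x**2 - 29*x**3 + O(x**4)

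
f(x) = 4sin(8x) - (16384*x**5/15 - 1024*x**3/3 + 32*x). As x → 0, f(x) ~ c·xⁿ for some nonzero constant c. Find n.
7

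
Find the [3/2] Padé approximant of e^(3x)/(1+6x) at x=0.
(3177*x**3/2620 + 6021*x**2/2620 + 297*x/131 + 1)/(-11529*x**2/2620 + 690*x/131 + 1)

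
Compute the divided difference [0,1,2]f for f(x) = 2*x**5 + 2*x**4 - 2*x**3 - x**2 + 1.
37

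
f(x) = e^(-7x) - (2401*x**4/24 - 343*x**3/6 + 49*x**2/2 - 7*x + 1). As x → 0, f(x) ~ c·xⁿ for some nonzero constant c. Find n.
5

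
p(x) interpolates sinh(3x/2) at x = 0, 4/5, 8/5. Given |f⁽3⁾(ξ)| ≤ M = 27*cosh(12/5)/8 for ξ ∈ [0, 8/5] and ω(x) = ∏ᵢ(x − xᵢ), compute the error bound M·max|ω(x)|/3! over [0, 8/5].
8*sqrt(3)*cosh(12/5)/125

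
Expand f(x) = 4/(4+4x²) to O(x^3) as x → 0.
1 - x**2 + O(x**3)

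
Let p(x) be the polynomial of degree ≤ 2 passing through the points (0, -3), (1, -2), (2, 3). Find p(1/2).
-3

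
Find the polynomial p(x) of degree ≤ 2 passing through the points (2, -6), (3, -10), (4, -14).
2 - 4*x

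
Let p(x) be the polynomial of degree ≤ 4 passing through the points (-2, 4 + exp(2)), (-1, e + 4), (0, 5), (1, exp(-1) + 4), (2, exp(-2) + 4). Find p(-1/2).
(-20*e + 3 + (-5*exp(2) + 60*e + 602)*exp(2))*exp(-2)/128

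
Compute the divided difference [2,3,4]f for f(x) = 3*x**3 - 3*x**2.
24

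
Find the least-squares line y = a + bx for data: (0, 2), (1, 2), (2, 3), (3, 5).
a = 3/2, b = 1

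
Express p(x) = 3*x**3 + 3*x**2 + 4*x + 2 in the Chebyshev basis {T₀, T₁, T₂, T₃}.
(7/2)T₀ + (25/4)T₁ + (3/2)T₂ + (3/4)T₃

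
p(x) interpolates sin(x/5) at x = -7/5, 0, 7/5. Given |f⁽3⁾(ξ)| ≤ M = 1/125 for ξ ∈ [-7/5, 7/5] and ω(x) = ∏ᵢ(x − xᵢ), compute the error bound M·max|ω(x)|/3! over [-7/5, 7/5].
343*sqrt(3)/421875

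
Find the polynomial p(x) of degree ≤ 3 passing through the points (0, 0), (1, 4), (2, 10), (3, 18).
x**2 + 3*x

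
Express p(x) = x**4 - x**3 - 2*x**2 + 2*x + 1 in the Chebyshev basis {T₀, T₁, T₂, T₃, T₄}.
(3/8)T₀ + (5/4)T₁ + (-1/2)T₂ + (-1/4)T₃ + (1/8)T₄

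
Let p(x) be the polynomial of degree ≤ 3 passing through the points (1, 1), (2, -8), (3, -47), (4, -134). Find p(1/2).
-1/8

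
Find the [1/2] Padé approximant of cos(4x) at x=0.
1/(8*x**2 + 1)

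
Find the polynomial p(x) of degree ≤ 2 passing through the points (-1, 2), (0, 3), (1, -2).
-3*x**2 - 2*x + 3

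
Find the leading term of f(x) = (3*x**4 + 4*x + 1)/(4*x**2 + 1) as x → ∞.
3*x**2/4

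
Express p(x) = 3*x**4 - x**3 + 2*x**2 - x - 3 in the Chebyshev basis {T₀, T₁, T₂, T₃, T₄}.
(-7/8)T₀ + (-7/4)T₁ + (5/2)T₂ + (-1/4)T₃ + (3/8)T₄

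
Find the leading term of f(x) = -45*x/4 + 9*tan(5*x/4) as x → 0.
375*x**3/64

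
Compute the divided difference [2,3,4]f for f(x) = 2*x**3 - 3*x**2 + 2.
15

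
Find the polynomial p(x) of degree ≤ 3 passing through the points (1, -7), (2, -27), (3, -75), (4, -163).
-2*x**3 - 2*x**2 - 3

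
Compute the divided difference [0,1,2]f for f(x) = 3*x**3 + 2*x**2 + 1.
11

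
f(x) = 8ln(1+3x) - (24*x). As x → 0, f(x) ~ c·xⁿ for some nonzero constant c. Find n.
2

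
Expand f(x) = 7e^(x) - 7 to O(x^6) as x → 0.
7*x + 7*x**2/2 + 7*x**3/6 + 7*x**4/24 + 7*x**5/120 + O(x**6)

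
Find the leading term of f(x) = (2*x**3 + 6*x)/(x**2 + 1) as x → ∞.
2*x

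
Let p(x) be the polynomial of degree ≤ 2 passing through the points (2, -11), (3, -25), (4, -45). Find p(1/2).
-5/4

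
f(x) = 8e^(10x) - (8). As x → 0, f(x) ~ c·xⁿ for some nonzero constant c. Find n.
1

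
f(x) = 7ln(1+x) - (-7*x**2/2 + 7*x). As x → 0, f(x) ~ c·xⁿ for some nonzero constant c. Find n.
3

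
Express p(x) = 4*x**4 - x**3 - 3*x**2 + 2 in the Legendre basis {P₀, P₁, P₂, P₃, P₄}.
(9/5)P₀ + (-3/5)P₁ + (2/7)P₂ + (-2/5)P₃ + (32/35)P₄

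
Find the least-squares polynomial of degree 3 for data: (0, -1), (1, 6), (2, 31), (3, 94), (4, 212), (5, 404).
-17/18 + (2645/756)x + (11/63)x² + (331/108)x³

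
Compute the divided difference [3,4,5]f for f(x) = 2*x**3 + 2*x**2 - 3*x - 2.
26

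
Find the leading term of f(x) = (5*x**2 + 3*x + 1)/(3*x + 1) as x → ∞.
5*x/3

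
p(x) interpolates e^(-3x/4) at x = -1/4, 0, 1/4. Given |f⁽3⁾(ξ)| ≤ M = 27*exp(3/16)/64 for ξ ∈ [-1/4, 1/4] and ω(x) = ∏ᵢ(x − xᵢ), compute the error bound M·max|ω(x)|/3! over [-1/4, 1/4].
sqrt(3)*exp(3/16)/4096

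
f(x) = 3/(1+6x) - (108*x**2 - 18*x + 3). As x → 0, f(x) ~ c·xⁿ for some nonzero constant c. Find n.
3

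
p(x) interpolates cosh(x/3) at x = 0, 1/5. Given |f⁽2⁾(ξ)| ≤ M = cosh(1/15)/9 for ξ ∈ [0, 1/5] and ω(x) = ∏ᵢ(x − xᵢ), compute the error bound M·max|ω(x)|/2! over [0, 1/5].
cosh(1/15)/1800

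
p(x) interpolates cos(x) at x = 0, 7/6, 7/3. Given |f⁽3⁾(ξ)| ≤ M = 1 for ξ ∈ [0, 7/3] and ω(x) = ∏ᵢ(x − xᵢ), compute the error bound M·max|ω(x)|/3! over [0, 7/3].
343*sqrt(3)/5832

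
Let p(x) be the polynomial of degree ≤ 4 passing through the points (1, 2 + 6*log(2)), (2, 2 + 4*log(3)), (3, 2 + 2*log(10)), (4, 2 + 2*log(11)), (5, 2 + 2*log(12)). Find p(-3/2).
2 + log(191561942608236107294793378393788647952342390272950272000000000000000000000000000000000000000000000000000000000000000000000000000000000000000000000000000000000000000000000000000000000000000000000000000000000000*11**(11/16)*2**(17/64)*3**(59/64)*5**(13/32)/207589727229667617364050040559595126992307182041663968365041085227372309632424517470029479189719043873749959799630116683695675118773796682033447968121002410399431431597810905545125273959033396868346495500159667)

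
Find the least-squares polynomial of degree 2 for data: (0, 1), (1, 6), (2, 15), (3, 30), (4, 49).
37/35 + (16/7)x + (17/7)x²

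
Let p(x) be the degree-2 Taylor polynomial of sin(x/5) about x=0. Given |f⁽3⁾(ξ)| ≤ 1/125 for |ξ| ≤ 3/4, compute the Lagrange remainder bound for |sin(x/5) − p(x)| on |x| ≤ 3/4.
9/16000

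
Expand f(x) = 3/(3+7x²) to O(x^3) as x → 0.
1 - 7*x**2/3 + O(x**3)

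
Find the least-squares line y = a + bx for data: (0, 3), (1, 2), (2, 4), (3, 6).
a = 21/10, b = 11/10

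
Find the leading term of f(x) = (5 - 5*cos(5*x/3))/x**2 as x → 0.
125/18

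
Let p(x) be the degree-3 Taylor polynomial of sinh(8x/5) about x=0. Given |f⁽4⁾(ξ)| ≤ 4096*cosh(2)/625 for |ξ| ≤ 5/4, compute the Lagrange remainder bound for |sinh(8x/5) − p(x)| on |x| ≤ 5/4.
2*cosh(2)/3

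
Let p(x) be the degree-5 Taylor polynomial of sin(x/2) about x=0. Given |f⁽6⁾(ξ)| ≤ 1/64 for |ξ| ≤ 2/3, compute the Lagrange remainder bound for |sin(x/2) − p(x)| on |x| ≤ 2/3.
1/524880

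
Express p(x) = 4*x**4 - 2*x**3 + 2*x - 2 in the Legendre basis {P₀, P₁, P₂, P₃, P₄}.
(-6/5)P₀ + (4/5)P₁ + (16/7)P₂ + (-4/5)P₃ + (32/35)P₄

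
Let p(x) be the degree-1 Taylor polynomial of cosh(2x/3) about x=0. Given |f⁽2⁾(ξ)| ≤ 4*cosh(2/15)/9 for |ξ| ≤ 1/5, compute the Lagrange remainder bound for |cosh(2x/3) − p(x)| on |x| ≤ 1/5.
2*cosh(2/15)/225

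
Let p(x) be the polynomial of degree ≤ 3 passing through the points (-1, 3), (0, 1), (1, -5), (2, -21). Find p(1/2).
-9/8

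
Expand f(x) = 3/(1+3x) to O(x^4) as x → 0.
3 - 9*x + 27*x**2 - 81*x**3 + O(x**4)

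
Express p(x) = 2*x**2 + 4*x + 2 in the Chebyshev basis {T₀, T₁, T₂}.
(3)T₀ + (4)T₁ + T₂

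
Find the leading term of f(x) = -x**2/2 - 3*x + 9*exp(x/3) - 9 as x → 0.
x**3/18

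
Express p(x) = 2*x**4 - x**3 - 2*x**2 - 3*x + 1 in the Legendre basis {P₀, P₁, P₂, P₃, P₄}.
(11/15)P₀ + (-18/5)P₁ + (-4/21)P₂ + (-2/5)P₃ + (16/35)P₄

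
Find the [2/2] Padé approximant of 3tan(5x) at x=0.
15*x/(1 - 25*x**2/3)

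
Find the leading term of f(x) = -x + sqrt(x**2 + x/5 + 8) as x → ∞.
1/10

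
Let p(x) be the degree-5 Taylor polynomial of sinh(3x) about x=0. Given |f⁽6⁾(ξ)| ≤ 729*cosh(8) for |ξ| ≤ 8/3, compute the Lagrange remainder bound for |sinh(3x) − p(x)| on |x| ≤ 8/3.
16384*cosh(8)/45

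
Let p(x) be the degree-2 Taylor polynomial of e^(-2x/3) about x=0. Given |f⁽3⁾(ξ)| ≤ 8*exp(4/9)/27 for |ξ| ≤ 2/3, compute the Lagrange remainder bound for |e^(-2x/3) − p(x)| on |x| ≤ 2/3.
32*exp(4/9)/2187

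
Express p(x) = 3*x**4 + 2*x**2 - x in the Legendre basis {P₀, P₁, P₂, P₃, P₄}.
(19/15)P₀ - P₁ + (64/21)P₂ + (24/35)P₄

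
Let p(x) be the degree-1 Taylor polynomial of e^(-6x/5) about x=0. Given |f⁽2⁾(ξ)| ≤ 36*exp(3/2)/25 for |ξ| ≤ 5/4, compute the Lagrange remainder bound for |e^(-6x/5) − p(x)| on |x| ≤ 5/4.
9*exp(3/2)/8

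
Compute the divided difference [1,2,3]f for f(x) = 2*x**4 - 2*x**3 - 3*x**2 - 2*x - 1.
35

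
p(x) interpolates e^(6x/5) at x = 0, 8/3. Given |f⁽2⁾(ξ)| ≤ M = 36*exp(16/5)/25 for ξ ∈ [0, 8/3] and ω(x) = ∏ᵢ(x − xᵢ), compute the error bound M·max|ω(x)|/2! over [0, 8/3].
32*exp(16/5)/25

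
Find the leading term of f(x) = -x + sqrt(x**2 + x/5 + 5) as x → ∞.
1/10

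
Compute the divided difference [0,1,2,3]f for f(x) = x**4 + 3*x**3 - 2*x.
9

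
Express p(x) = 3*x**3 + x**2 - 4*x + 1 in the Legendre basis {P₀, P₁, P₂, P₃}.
(4/3)P₀ + (-11/5)P₁ + (2/3)P₂ + (6/5)P₃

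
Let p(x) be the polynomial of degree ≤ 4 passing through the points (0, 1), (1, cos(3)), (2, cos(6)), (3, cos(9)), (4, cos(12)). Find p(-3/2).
315*cos(12)/128 + 1155/128 - 385*cos(9)/32 - 693*cos(3)/32 + 1485*cos(6)/64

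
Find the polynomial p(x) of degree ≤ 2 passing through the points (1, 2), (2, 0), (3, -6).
-2*x**2 + 4*x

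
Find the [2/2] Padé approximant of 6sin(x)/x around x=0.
(6 - 7*x**2/10)/(x**2/20 + 1)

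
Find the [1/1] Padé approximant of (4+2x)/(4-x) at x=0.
(x/2 + 1)/(1 - x/4)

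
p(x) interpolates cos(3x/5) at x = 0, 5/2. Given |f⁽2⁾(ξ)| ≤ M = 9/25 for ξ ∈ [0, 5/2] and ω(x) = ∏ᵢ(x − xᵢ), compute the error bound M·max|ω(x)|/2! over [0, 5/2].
9/32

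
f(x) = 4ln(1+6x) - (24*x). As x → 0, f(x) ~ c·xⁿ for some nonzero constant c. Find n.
2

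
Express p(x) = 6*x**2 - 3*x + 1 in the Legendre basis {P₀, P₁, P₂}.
(3)P₀ + (-3)P₁ + (4)P₂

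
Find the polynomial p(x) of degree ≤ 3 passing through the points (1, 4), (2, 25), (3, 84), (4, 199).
3*x**3 + x**2 - 3*x + 3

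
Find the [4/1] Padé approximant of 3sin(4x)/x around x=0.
128*x**4/5 - 32*x**2 + 12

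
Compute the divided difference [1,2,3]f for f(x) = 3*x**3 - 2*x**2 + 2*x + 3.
16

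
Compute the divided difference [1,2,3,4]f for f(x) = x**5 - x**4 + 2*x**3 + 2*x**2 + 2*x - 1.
57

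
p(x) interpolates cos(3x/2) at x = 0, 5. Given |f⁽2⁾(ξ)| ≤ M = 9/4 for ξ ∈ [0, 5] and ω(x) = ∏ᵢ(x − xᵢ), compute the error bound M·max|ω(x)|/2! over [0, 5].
225/32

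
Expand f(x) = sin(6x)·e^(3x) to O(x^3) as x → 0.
6*x + 18*x**2 + O(x**3)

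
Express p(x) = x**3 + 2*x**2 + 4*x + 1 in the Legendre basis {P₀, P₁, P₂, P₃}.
(5/3)P₀ + (23/5)P₁ + (4/3)P₂ + (2/5)P₃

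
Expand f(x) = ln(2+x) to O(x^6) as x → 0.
log(2) + x/2 - x**2/8 + x**3/24 - x**4/64 + x**5/160 + O(x**6)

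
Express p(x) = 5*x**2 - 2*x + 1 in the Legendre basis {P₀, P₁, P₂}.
(8/3)P₀ + (-2)P₁ + (10/3)P₂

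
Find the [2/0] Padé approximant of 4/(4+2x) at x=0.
x**2/4 - x/2 + 1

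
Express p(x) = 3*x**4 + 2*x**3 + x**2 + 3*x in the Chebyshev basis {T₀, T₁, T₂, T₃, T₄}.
(13/8)T₀ + (9/2)T₁ + (2)T₂ + (1/2)T₃ + (3/8)T₄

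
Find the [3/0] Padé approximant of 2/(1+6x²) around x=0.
2 - 12*x**2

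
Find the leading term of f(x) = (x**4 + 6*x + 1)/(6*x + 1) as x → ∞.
x**3/6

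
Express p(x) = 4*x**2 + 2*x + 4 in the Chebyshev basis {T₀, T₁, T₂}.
(6)T₀ + (2)T₁ + (2)T₂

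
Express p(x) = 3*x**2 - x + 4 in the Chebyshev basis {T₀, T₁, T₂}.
(11/2)T₀ - T₁ + (3/2)T₂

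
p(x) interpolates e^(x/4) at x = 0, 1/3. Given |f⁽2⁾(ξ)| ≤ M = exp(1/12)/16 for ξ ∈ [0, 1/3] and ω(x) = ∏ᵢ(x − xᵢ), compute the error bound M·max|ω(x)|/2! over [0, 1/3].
exp(1/12)/1152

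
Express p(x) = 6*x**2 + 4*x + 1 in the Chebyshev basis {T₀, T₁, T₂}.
(4)T₀ + (4)T₁ + (3)T₂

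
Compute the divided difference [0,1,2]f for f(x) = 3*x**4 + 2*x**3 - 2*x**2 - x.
25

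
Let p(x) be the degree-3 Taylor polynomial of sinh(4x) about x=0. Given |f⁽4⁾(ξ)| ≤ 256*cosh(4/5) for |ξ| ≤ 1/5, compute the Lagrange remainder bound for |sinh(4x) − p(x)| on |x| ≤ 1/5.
32*cosh(4/5)/1875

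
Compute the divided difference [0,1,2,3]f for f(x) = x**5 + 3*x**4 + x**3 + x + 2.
44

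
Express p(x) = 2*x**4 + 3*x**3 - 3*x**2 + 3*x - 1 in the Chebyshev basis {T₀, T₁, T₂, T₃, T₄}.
(-7/4)T₀ + (21/4)T₁ + (-1/2)T₂ + (3/4)T₃ + (1/4)T₄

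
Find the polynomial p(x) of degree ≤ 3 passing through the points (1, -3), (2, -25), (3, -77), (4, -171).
-2*x**3 - 3*x**2 + x + 1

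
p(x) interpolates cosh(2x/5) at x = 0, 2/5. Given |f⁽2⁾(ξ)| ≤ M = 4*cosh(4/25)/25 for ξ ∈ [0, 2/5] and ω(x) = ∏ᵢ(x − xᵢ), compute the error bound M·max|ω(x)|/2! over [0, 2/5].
2*cosh(4/25)/625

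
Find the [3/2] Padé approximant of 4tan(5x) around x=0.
(-100*x**3/3 + 20*x)/(1 - 10*x**2)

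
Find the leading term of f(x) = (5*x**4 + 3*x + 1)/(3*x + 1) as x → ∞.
5*x**3/3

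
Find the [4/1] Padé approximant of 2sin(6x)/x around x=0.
648*x**4/5 - 72*x**2 + 12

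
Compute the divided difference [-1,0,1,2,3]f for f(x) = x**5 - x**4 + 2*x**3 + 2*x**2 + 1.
4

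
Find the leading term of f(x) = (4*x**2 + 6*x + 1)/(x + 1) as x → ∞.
4*x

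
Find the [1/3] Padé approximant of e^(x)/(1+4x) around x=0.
(15*x/44 + 1)/(169*x**3/264 - 109*x**2/44 + 147*x/44 + 1)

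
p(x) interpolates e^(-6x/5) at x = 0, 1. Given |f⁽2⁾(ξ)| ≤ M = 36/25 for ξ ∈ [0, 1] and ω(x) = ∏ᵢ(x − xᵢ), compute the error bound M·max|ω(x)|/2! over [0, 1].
9/50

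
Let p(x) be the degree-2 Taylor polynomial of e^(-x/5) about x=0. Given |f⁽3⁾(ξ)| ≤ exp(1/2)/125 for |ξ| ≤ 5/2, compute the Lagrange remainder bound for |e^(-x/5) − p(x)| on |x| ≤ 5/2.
exp(1/2)/48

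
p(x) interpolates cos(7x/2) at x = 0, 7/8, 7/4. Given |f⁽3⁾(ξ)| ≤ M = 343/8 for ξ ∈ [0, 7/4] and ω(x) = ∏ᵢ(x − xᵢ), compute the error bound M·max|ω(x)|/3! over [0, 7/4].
117649*sqrt(3)/110592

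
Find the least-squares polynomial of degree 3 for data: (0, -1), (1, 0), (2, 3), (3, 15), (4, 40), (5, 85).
-41/42 + (377/252)x + (-19/12)x² + (17/18)x³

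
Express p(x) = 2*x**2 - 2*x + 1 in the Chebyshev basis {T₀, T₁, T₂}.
(2)T₀ + (-2)T₁ + T₂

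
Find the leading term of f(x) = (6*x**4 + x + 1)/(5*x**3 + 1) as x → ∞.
6*x/5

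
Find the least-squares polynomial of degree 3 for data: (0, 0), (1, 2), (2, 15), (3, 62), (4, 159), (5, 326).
19/126 + (923/756)x + (-389/126)x² + (343/108)x³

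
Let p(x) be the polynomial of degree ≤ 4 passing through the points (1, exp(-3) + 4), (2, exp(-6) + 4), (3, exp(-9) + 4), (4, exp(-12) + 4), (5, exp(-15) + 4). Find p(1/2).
(-420*exp(9) - 180*exp(3) + 35 + 378*exp(6) + 315*exp(12) + 512*exp(15))*exp(-15)/128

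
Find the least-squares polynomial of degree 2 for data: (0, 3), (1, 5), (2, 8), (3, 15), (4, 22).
3 + (4/5)x + x²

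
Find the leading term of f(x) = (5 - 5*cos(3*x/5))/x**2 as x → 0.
9/10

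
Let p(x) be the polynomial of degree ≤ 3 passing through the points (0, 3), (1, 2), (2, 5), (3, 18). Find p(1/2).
19/8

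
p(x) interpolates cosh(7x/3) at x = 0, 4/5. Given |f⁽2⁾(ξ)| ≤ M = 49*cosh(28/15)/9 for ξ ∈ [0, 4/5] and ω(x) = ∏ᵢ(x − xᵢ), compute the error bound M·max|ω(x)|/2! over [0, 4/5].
98*cosh(28/15)/225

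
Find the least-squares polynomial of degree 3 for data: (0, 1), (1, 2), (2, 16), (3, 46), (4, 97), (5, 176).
6/7 + (-55/21)x + (47/14)x² + (5/6)x³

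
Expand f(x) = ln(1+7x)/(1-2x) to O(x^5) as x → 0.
7*x - 21*x**2/2 + 280*x**3/3 - 4963*x**4/12 + O(x**5)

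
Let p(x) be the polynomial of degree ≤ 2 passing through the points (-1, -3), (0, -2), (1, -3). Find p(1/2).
-9/4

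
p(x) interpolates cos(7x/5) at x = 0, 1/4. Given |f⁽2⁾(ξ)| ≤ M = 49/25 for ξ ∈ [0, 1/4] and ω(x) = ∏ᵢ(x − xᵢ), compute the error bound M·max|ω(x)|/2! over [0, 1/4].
49/3200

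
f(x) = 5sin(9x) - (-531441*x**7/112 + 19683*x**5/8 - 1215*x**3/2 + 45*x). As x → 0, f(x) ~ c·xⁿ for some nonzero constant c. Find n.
9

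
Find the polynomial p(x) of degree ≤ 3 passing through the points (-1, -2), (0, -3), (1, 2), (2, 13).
3*x**2 + 2*x - 3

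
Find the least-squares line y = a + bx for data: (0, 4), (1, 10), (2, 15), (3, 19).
a = 9/2, b = 5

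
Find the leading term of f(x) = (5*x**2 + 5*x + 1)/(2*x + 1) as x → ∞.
5*x/2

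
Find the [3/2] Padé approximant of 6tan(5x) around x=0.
(-50*x**3 + 30*x)/(1 - 10*x**2)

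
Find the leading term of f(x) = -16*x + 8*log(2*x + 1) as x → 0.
-16*x**2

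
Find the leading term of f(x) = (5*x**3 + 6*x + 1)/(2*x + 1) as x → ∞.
5*x**2/2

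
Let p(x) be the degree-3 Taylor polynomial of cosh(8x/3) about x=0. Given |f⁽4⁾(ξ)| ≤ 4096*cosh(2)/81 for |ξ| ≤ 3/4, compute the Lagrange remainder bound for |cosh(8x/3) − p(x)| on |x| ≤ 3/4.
2*cosh(2)/3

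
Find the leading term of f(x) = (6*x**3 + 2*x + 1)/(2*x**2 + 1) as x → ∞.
3*x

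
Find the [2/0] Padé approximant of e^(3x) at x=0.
9*x**2/2 + 3*x + 1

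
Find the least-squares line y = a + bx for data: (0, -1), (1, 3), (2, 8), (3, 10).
a = -7/10, b = 19/5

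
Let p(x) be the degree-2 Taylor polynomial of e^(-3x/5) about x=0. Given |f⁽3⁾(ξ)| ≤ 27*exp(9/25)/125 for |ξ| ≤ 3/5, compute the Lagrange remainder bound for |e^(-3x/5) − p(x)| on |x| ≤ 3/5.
243*exp(9/25)/31250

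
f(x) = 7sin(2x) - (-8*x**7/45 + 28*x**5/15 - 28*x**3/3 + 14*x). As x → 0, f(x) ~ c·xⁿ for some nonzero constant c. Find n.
9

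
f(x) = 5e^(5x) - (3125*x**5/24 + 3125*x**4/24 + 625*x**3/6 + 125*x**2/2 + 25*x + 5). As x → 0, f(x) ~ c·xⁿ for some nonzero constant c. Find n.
6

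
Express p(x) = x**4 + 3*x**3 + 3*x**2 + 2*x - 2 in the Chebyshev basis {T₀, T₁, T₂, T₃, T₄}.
(-1/8)T₀ + (17/4)T₁ + (2)T₂ + (3/4)T₃ + (1/8)T₄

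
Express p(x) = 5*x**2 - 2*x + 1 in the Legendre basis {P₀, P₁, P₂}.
(8/3)P₀ + (-2)P₁ + (10/3)P₂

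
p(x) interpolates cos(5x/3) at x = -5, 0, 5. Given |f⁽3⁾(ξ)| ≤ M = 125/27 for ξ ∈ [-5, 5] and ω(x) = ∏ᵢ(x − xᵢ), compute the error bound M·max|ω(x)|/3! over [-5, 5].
15625*sqrt(3)/729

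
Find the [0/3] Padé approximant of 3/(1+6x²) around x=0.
3/(6*x**2 + 1)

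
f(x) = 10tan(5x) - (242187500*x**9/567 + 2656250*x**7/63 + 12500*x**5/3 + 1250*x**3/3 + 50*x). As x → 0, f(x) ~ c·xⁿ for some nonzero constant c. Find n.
11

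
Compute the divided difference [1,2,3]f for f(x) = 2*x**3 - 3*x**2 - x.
9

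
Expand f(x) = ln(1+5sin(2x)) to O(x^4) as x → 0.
10*x - 50*x**2 + 980*x**3/3 + O(x**4)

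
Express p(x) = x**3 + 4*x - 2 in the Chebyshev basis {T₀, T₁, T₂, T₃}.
(-2)T₀ + (19/4)T₁ + (1/4)T₃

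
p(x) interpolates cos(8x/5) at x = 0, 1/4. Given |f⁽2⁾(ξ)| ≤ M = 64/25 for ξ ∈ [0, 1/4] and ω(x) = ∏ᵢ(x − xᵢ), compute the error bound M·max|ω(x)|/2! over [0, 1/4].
1/50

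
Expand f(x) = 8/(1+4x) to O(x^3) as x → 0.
8 - 32*x + 128*x**2 + O(x**3)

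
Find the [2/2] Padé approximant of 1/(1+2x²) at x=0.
1/(2*x**2 + 1)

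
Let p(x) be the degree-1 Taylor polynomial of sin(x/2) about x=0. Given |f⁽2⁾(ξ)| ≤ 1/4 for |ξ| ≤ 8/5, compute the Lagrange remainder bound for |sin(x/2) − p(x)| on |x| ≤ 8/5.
8/25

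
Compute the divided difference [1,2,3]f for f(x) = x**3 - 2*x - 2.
6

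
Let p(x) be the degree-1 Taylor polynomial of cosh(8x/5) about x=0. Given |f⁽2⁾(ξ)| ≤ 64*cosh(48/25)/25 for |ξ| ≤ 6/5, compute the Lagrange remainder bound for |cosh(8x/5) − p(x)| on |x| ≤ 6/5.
1152*cosh(48/25)/625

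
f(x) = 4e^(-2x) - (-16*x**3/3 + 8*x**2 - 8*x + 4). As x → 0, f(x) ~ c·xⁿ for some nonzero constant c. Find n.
4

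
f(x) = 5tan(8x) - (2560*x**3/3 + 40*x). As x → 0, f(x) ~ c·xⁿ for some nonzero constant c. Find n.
5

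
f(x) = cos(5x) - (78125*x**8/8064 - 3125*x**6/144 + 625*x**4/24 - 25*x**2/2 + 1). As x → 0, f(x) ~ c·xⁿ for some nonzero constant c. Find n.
10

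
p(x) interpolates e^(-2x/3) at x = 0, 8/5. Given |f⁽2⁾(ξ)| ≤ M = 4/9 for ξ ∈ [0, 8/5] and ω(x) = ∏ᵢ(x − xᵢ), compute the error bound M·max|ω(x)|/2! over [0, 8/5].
32/225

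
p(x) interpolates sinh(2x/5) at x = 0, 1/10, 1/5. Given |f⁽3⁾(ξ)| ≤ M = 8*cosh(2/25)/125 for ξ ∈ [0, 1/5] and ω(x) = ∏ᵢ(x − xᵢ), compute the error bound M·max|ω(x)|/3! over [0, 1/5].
sqrt(3)*cosh(2/25)/421875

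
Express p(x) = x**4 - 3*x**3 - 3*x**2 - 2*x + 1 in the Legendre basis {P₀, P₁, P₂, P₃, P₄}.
(1/5)P₀ + (-19/5)P₁ + (-10/7)P₂ + (-6/5)P₃ + (8/35)P₄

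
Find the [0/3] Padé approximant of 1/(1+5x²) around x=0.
1/(5*x**2 + 1)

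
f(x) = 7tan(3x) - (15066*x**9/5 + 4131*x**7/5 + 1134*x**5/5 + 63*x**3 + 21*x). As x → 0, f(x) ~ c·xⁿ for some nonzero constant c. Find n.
11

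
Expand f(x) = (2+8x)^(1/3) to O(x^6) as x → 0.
2**(1/3) + 4*2**(1/3)*x/3 - 16*2**(1/3)*x**2/9 + 320*2**(1/3)*x**3/81 - 2560*2**(1/3)*x**4/243 + 22528*2**(1/3)*x**5/729 + O(x**6)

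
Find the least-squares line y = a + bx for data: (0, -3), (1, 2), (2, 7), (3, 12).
a = -3, b = 5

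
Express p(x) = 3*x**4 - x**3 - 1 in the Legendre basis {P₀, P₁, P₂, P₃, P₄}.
(-2/5)P₀ + (-3/5)P₁ + (12/7)P₂ + (-2/5)P₃ + (24/35)P₄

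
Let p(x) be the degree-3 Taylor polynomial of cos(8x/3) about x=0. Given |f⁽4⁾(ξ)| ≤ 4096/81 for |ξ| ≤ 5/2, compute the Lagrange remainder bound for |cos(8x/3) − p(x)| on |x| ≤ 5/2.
20000/243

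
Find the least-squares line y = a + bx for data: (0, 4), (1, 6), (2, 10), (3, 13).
a = 18/5, b = 31/10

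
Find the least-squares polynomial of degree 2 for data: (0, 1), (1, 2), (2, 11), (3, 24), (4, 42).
22/35 + (-16/35)x + (19/7)x²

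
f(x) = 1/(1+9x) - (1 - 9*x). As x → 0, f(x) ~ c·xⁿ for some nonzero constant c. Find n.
2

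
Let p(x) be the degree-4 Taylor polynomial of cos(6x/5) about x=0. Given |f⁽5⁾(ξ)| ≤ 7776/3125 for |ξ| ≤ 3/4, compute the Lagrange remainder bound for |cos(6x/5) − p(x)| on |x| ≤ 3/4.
19683/4000000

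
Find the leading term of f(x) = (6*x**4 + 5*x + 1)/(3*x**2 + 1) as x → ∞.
2*x**2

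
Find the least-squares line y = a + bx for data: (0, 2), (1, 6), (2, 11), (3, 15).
a = 19/10, b = 22/5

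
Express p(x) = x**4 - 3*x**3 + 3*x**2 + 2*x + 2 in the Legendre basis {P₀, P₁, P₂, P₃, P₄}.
(16/5)P₀ + (1/5)P₁ + (18/7)P₂ + (-6/5)P₃ + (8/35)P₄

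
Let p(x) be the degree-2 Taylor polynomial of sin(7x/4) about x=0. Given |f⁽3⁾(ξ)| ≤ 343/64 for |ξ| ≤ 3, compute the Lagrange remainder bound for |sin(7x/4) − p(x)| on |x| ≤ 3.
3087/128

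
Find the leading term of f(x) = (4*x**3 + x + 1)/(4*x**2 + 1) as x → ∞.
x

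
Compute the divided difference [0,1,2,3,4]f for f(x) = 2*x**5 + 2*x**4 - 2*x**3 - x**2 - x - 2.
22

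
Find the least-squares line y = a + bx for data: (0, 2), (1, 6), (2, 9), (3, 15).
a = 17/10, b = 21/5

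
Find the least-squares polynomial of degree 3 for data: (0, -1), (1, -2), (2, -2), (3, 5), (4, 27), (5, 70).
-64/63 + (200/189)x + (-28/9)x² + (31/27)x³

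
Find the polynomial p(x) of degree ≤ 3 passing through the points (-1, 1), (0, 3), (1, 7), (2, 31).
3*x**3 + x**2 + 3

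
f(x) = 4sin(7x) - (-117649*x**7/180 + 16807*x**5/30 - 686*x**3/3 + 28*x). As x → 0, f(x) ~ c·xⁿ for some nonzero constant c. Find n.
9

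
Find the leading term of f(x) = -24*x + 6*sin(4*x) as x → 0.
-64*x**3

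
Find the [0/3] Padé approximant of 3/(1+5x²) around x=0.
3/(5*x**2 + 1)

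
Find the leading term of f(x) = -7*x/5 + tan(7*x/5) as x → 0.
343*x**3/375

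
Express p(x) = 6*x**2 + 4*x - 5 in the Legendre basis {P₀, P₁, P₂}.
(-3)P₀ + (4)P₁ + (4)P₂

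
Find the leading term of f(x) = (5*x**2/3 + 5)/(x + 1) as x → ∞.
5*x/3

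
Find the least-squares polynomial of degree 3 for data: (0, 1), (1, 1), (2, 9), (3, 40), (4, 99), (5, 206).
58/63 + (-26/189)x + (-437/252)x² + (215/108)x³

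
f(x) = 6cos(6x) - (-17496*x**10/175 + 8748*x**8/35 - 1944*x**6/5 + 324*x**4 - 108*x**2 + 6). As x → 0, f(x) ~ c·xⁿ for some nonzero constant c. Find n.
12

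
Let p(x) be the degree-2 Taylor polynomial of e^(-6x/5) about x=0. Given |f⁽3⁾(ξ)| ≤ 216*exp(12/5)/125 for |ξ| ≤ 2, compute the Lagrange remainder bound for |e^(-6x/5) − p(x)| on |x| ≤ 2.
288*exp(12/5)/125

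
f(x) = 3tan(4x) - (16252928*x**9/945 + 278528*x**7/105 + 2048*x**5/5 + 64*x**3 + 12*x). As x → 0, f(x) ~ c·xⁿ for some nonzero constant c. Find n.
11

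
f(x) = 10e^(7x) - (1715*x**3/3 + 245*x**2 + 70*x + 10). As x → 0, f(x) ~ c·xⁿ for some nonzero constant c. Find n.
4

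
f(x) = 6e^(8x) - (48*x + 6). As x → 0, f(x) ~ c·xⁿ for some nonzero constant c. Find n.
2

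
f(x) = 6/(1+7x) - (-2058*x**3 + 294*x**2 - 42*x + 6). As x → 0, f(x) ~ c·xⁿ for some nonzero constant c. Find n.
4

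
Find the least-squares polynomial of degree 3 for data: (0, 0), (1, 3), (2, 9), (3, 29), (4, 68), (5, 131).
5/21 + (95/63)x + (-13/21)x² + (10/9)x³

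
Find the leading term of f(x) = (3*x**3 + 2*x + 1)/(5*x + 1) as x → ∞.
3*x**2/5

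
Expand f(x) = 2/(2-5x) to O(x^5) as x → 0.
1 + 5*x/2 + 25*x**2/4 + 125*x**3/8 + 625*x**4/16 + O(x**5)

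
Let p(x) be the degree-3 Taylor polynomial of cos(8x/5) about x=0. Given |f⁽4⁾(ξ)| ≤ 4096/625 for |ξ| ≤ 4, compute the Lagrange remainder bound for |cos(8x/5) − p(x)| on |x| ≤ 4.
131072/1875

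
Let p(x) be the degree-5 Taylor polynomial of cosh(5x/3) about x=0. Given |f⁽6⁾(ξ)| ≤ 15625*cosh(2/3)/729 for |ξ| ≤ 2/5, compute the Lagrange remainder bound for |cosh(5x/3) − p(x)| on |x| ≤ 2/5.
4*cosh(2/3)/32805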